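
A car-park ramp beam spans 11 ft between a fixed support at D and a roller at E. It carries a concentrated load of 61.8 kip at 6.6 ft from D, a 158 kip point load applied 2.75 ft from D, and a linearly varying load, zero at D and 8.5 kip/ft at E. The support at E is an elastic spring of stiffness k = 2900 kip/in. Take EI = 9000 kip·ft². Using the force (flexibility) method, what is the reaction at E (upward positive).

R_E = 65.95 kip

Remove the prop at E; the released (primary) structure is a cantilever built in at D.
Primary-structure tip deflection at E by superposition:
  point load 61.8 at a = 6.6: Pa²(3L − a)/(6EI) = 11845/EI
  point load 158 at a = 2.75: Pa²(3L − a)/(6EI) = 6024/EI
  triangular load, peak 8.5 at the free end: 11w₀L⁴/(120EI) = 11408/EI
  δ_0 = 29277/EI
Tip deflection under a unit load at E: L³/(3EI) = 443.7/EI.
With EI = 9000 kip·ft²: δ_0 = 3.253 ft and δ_{EE} = 0.049296 ft/kip.
Compatibility — the spring shortens by R_E/k under the reaction it provides: δ_0 − R_E·δ_{EE} = R_E/k. With 1/k = 1/(2900×12) ft/kip = 0.000029 ft/kip, R_E = δ_0 / (δ_{EE} + 1/k) = 3.253 / (0.049296 + 0.000029) = 65.95 kip.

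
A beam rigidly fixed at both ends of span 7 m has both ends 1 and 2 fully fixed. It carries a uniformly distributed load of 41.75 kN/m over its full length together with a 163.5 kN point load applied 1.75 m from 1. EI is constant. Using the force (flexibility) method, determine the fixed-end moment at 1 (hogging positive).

Take the two fixed-end moments M_1, M_2 as redundants; the released structure is the simple span 12.
End rotations of the released simple span under the applied load (×1/EI):
  at 1: UDL 41.75: wL³/(24EI) = 596.7/EI
  at 2: UDL 41.75: wL³/(24EI) = 596.7/EI
  at 1: point load 163.5 at a = 1.75: Pab(L + b)/(6LEI) = 438.1/EI
  at 2: point load 163.5 at a = 1.75: Pab(L + a)/(6LEI) = 312.9/EI
  θ_10 = 1035/EI,  θ_20 = 909.6/EI
Flexibility coefficients: a unit moment at one end gives L/(3EI) there and L/(6EI) at the far end, so f₁₁ = f₂₂ = 2.333/EI and f₁₂ = f₂₁ = 1.167/EI.
Compatibility — zero rotation at each built-in end:
  2.333 M_1 + 1.167 M_2 = 1035
  1.167 M_1 + 2.333 M_2 = 909.6
Solving the pair gives M_1 = 331.4 kN·m and M_2 = 224.1 kN·m (hogging).

M_1 = 331.4 kN·m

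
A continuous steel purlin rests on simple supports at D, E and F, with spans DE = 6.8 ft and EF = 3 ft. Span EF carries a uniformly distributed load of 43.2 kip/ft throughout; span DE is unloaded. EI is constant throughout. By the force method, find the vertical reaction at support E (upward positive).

Release continuity at E by inserting a hinge; the redundant is the internal moment M_E. The primary structure is two simply-supported spans DE and EF.
Rotations at E on the released spans (each span's end-slope, ×1/EI):
  span EF: UDL 43.2: wL³/(24EI) = 48.6/EI
  relative rotation θ_0 = (0 + 48.6)/EI = 48.6/EI
A unit hogging moment at E produces rotation L₁/(3EI) + L₂/(3EI) = 3.267/EI.
Slope continuity at E: θ_0 = M_E·3.267/EI, so M_E = 48.6/3.267 = 14.88 kip·ft (hogging).
Span DE, ΣM about D with M_E applied at E: R_E^{DE}·6.8 = 0 + 14.88, so R_E^{DE} = 2.188 kip and R_D = 0 − 2.188 = -2.188 kip.
Span EF, ΣM about F: R_E^{EF}·3 = 194.4 + 14.88, so R_E^{EF} = 69.76 kip and R_F = 129.6 − 69.76 = 59.84 kip.
R_E = 2.188 + 69.76 = 71.95 kip.

R_E = 71.95 kip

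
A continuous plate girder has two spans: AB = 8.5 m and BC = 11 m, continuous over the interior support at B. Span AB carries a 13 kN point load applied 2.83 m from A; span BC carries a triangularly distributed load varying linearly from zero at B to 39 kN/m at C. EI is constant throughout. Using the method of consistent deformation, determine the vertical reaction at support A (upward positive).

Insert a hinge at B; M_B is the redundant, and each span becomes simply supported.
End slopes at the hinge B, treating each span as simply supported:
  span AB: point load 13 at a = 2.83: Pab(L + a)/(6LEI) = 46.34/EI
  span BC: triangular load, peak 39: 7w₀L³/(360EI) = 1009/EI
  relative rotation θ_0 = (46.34 + 1009)/EI = 1056/EI
A unit hogging moment at B produces rotation L₁/(3EI) + L₂/(3EI) = 6.5/EI.
Compatibility: M_B·(L₁+L₂)/(3EI) = θ_0, giving M_B = 162.4 kN·m (hogging).
Span AB, ΣM about A with M_B applied at B: R_B^{AB}·8.5 = 36.79 + 162.4, so R_B^{AB} = 23.44 kN and R_A = 13 − 23.44 = -10.44 kN.

R_A = -10.44 kN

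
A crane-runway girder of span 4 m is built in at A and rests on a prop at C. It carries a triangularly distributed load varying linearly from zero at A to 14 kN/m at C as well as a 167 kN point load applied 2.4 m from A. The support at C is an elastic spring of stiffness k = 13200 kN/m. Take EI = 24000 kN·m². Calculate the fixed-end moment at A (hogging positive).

Choose R_C as the redundant. The primary structure is the cantilever fixed at A.
Downward deflection at the released point C due to the loads:
  triangular load, peak 14 at the free end: 11w₀L⁴/(120EI) = 328.5/EI
  point load 167 at a = 2.4: Pa²(3L − a)/(6EI) = 1539/EI
  δ_0 = 1868/EI
Flexibility coefficient — unit upward force at C: δ_{CC} = L³/(3EI) = 21.33/EI.
With EI = 24000 kN·m²: δ_0 = 0.077817 m and δ_{CC} = 0.000889 m/kN.
Compatibility — the spring shortens by R_C/k under the reaction it provides: δ_0 − R_C·δ_{CC} = R_C/k. With 1/k = 0.000076 m/kN, R_C = δ_0 / (δ_{CC} + 1/k) = 0.077817 / (0.000889 + 0.000076) = 80.67 kN.
Moment equilibrium about A: M_A = Σ(load moments about A) − R_C·L = 475.5 − 80.67×4 = 152.8 kN·m.

M_A = 152.8 kN·m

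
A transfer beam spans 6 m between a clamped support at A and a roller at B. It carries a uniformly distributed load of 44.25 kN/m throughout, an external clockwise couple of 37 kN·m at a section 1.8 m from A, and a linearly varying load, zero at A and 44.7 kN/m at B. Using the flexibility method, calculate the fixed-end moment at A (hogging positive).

M_A = 301.7 kN·m

Choose R_B as the redundant. The primary structure is the cantilever fixed at A.
Primary-structure tip deflection at B by superposition:
  UDL 44.25: wL⁴/(8EI) = 7168/EI
  clockwise couple 37 at a = 1.8: M₀a(2L − a)/(2EI) = 339.7/EI
  triangular load, peak 44.7 at the free end: 11w₀L⁴/(120EI) = 5310/EI
  δ_0 = 12819/EI
Tip deflection under a unit load at B: L³/(3EI) = 72/EI.
The prop prevents deflection at B: R_B = δ_0/δ_{BB} = 12819/72 = 178 kN.
Moment equilibrium about A: M_A = Σ(load moments about A) − R_B·L = 1370 − 178×6 = 301.7 kN·m.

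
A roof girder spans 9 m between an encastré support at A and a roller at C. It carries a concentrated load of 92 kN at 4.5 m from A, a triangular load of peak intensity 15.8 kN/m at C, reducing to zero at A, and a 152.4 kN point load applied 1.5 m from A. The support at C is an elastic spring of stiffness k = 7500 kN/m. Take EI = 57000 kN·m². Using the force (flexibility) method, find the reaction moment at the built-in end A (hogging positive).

M_A = 424.7 kN·m

Release the roller at C. Primary structure: cantilever fixed at A.
Free-end deflection of the primary structure under the applied loading (downward +):
  point load 92 at a = 4.5: Pa²(3L − a)/(6EI) = 6986/EI
  triangular load, peak 15.8 at the free end: 11w₀L⁴/(120EI) = 9503/EI
  point load 152.4 at a = 1.5: Pa²(3L − a)/(6EI) = 1457/EI
  δ_0 = 17946/EI
Tip deflection under a unit load at C: L³/(3EI) = 243/EI.
With EI = 57000 kN·m²: δ_0 = 0.31484 m and δ_{CC} = 0.004263 m/kN.
Compatibility — the spring shortens by R_C/k under the reaction it provides: δ_0 − R_C·δ_{CC} = R_C/k. With 1/k = 0.000133 m/kN, R_C = δ_0 / (δ_{CC} + 1/k) = 0.31484 / (0.004263 + 0.000133) = 71.61 kN.
Moment equilibrium about A: M_A = Σ(load moments about A) − R_C·L = 1069 − 71.61×9 = 424.7 kN·m.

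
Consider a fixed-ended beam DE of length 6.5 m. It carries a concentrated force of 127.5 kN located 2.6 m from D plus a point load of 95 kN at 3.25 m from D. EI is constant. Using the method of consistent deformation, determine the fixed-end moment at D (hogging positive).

M_D = 196.5 kN·m

Release both end moments; the primary structure is a simply-supported span DE with redundants M_D and M_E.
On the primary (simply-supported) span, the end slopes from the loading are:
  at D: point load 127.5 at a = 2.6: Pab(L + b)/(6LEI) = 344.8/EI
  at E: point load 127.5 at a = 2.6: Pab(L + a)/(6LEI) = 301.7/EI
  at D: point load 95 at a = 3.25: Pab(L + b)/(6LEI) = 250.9/EI
  at E: point load 95 at a = 3.25: Pab(L + a)/(6LEI) = 250.9/EI
  θ_D0 = 595.6/EI,  θ_E0 = 552.5/EI
Flexibility coefficients: a unit moment at one end gives L/(3EI) there and L/(6EI) at the far end, so f₁₁ = f₂₂ = 2.167/EI and f₁₂ = f₂₁ = 1.083/EI.
Compatibility — zero rotation at each built-in end:
  2.167 M_D + 1.083 M_E = 595.6
  1.083 M_D + 2.167 M_E = 552.5
Solving the pair gives M_D = 196.5 kN·m and M_E = 156.7 kN·m (hogging).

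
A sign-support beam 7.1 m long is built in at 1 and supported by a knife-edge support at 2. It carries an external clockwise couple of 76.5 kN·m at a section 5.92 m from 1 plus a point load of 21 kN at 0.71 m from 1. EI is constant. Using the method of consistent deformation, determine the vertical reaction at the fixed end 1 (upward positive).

R_1 = 4.98 kN

Release the roller at 2. Primary structure: cantilever fixed at 1.
Free-end deflection of the primary structure under the applied loading (downward +):
  clockwise couple 76.5 at a = 5.92: M₀a(2L − a)/(2EI) = 1875/EI
  point load 21 at a = 0.71: Pa²(3L − a)/(6EI) = 36.33/EI
  δ_0 = 1911/EI
Flexibility coefficient — unit upward force at 2: δ_{22} = L³/(3EI) = 119.3/EI.
Compatibility at 2: δ_0 − R_2·δ_{22} = 0, so R_2 = 1911/119.3 = 16.02 kN.
Vertical equilibrium: R_1 = ΣP − R_2 = 21 − 16.02 = 4.98 kN.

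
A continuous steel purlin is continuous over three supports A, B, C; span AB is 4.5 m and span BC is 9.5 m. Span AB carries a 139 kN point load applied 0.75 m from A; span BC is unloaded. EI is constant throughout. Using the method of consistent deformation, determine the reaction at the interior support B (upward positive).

R_B = 28.5 kN

Release continuity at B by inserting a hinge; the redundant is the internal moment M_B. The primary structure is two simply-supported spans AB and BC.
End slopes at the hinge B, treating each span as simply supported:
  span AB: point load 139 at a = 0.75: Pab(L + a)/(6LEI) = 76.02/EI
  relative rotation θ_0 = (76.02 + 0)/EI = 76.02/EI
A unit hogging moment at B produces rotation L₁/(3EI) + L₂/(3EI) = 4.667/EI.
Slope continuity at B: θ_0 = M_B·4.667/EI, so M_B = 76.02/4.667 = 16.29 kN·m (hogging).
Span AB, ΣM about A with M_B applied at B: R_B^{AB}·4.5 = 104.2 + 16.29, so R_B^{AB} = 26.79 kN and R_A = 139 − 26.79 = 112.2 kN.
Span BC, ΣM about C: R_B^{BC}·9.5 = 0 + 16.29, so R_B^{BC} = 1.715 kN and R_C = 0 − 1.715 = -1.715 kN.
R_B = 26.79 + 1.715 = 28.5 kN.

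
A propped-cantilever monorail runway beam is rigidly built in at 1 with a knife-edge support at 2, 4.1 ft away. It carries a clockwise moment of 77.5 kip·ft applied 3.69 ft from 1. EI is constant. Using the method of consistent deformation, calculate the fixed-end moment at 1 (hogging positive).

Release the roller at 2. Primary structure: cantilever fixed at 1.
Downward deflection at the released point 2 due to the loads:
  clockwise couple 77.5 at a = 3.69: M₀a(2L − a)/(2EI) = 644.9/EI
Tip deflection under a unit load at 2: L³/(3EI) = 22.97/EI.
The prop prevents deflection at 2: R_2 = δ_0/δ_{22} = 644.9/22.97 = 28.07 kip.
Moment equilibrium about 1: M_1 = Σ(load moments about 1) − R_2·L = 77.5 − 28.07×4.1 = -37.59 kip·ft.

M_1 = -37.59 kip·ft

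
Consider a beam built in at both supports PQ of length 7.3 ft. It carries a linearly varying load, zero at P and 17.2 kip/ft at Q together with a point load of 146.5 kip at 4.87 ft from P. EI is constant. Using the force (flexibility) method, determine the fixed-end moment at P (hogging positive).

Take the two fixed-end moments M_P, M_Q as redundants; the released structure is the simple span PQ.
Simple-span end rotations at P and Q under the given loads:
  at P: triangular load, peak 17.2: 7w₀L³/(360EI) = 130.1/EI
  at Q: triangular load, peak 17.2: w₀L³/(45EI) = 148.7/EI
  at P: point load 146.5 at a = 4.87: Pab(L + b)/(6LEI) = 385.1/EI
  at Q: point load 146.5 at a = 4.87: Pab(L + a)/(6LEI) = 481.7/EI
  θ_P0 = 515.2/EI,  θ_Q0 = 630.4/EI
Flexibility coefficients: a unit moment at one end gives L/(3EI) there and L/(6EI) at the far end, so f₁₁ = f₂₂ = 2.433/EI and f₁₂ = f₂₁ = 1.217/EI.
Compatibility — zero rotation at each built-in end:
  2.433 M_P + 1.217 M_Q = 515.2
  1.217 M_P + 2.433 M_Q = 630.4
Solving the pair gives M_P = 109.6 kip·ft and M_Q = 204.3 kip·ft (hogging).

M_P = 109.6 kip·ft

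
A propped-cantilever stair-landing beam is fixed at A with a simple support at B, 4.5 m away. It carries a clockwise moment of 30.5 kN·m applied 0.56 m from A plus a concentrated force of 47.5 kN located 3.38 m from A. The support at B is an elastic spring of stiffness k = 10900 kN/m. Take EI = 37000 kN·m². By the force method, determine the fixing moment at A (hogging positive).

M_A = 59.48 kN·m

Choose R_B as the redundant. The primary structure is the cantilever fixed at A.
Deflection at B on the released cantilever, summing each load's contribution:
  clockwise couple 30.5 at a = 0.56: M₀a(2L − a)/(2EI) = 72.08/EI
  point load 47.5 at a = 3.38: Pa²(3L − a)/(6EI) = 915.3/EI
  δ_0 = 987.4/EI
Tip deflection under a unit load at B: L³/(3EI) = 30.38/EI.
With EI = 37000 kN·m²: δ_0 = 0.026685 m and δ_{BB} = 0.000821 m/kN.
Compatibility — the spring shortens by R_B/k under the reaction it provides: δ_0 − R_B·δ_{BB} = R_B/k. With 1/k = 0.000092 m/kN, R_B = δ_0 / (δ_{BB} + 1/k) = 0.026685 / (0.000821 + 0.000092) = 29.24 kN.
Moment equilibrium about A: M_A = Σ(load moments about A) − R_B·L = 191.1 − 29.24×4.5 = 59.48 kN·m.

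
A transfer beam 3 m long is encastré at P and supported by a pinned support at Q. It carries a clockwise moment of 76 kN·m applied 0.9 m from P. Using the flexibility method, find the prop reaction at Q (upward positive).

Choose R_Q as the redundant. The primary structure is the cantilever fixed at P.
Downward deflection at the released point Q due to the loads:
  clockwise couple 76 at a = 0.9: M₀a(2L − a)/(2EI) = 174.4/EI
Tip deflection under a unit load at Q: L³/(3EI) = 9/EI.
Compatibility at Q: δ_0 − R_Q·δ_{QQ} = 0, so R_Q = 174.4/9 = 19.38 kN.

R_Q = 19.38 kN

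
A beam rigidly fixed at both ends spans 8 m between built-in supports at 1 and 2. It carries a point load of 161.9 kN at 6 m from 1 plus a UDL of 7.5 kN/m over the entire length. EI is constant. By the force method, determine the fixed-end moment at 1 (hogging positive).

Take the two fixed-end moments M_1, M_2 as redundants; the released structure is the simple span 12.
Simple-span end rotations at 1 and 2 under the given loads:
  at 1: point load 161.9 at a = 6: Pab(L + b)/(6LEI) = 404.8/EI
  at 2: point load 161.9 at a = 6: Pab(L + a)/(6LEI) = 566.6/EI
  at 1: UDL 7.5: wL³/(24EI) = 160/EI
  at 2: UDL 7.5: wL³/(24EI) = 160/EI
  θ_10 = 564.8/EI,  θ_20 = 726.6/EI
Flexibility coefficients: a unit moment at one end gives L/(3EI) there and L/(6EI) at the far end, so f₁₁ = f₂₂ = 2.667/EI and f₁₂ = f₂₁ = 1.333/EI.
Compatibility — zero rotation at each built-in end:
  2.667 M_1 + 1.333 M_2 = 564.8
  1.333 M_1 + 2.667 M_2 = 726.6
Solving the pair gives M_1 = 100.7 kN·m and M_2 = 222.1 kN·m (hogging).

M_1 = 100.7 kN·m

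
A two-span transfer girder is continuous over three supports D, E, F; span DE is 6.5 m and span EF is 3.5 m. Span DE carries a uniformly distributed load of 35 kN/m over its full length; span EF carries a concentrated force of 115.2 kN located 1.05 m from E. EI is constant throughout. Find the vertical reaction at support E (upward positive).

Insert a hinge at E; M_E is the redundant, and each span becomes simply supported.
Rotations at E on the released spans (each span's end-slope, ×1/EI):
  span DE: UDL 35: wL³/(24EI) = 400.5/EI
  span EF: point load 115.2 at a = 1.05: Pab(L + b)/(6LEI) = 83.97/EI
  relative rotation θ_0 = (400.5 + 83.97)/EI = 484.5/EI
A unit hogging moment at E produces rotation L₁/(3EI) + L₂/(3EI) = 3.333/EI.
Slope continuity at E: θ_0 = M_E·3.333/EI, so M_E = 484.5/3.333 = 145.3 kN·m (hogging).
Span DE, ΣM about D with M_E applied at E: R_E^{DE}·6.5 = 739.4 + 145.3, so R_E^{DE} = 136.1 kN and R_D = 227.5 − 136.1 = 91.39 kN.
Span EF, ΣM about F: R_E^{EF}·3.5 = 282.2 + 145.3, so R_E^{EF} = 122.2 kN and R_F = 115.2 − 122.2 = -6.965 kN.
R_E = 136.1 + 122.2 = 258.3 kN.

R_E = 258.3 kN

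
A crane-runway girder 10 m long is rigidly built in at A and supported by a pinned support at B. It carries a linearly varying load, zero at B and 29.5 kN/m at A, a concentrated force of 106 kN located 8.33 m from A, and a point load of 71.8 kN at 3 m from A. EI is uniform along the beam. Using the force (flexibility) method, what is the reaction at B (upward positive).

Choose R_B as the redundant. The primary structure is the cantilever fixed at A.
Deflection at B on the released cantilever, summing each load's contribution:
  triangular load, peak 29.5 at the fixed end: w₀L⁴/(30EI) = 9833/EI
  point load 106 at a = 8.33: Pa²(3L − a)/(6EI) = 26565/EI
  point load 71.8 at a = 3: Pa²(3L − a)/(6EI) = 2908/EI
  δ_0 = 39306/EI
Tip deflection under a unit load at B: L³/(3EI) = 333.3/EI.
The prop prevents deflection at B: R_B = δ_0/δ_{BB} = 39306/333.3 = 117.9 kN.

R_B = 117.9 kN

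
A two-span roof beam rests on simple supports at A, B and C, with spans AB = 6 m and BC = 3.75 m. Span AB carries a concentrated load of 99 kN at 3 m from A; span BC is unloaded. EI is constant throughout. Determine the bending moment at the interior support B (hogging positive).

Take M_B as the redundant. Released structure: two simple spans AB and BC with a hinge at B.
Discontinuity in slope at B on the released structure — sum the simple-span end rotations:
  span AB: point load 99 at a = 3: Pab(L + a)/(6LEI) = 222.8/EI
  relative rotation θ_0 = (222.8 + 0)/EI = 222.8/EI
A unit hogging moment at B produces rotation L₁/(3EI) + L₂/(3EI) = 3.25/EI.
Slope continuity at B: θ_0 = M_B·3.25/EI, so M_B = 222.8/3.25 = 68.54 kN·m (hogging).

M_B = 68.54 kN·m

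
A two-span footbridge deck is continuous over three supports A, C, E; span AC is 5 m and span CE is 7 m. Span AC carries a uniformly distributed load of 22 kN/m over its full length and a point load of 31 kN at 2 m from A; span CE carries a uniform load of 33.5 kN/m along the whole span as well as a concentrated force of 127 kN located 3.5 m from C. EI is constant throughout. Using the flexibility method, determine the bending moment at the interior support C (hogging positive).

Release continuity at C by inserting a hinge; the redundant is the internal moment M_C. The primary structure is two simply-supported spans AC and CE.
Rotations at C on the released spans (each span's end-slope, ×1/EI):
  span AC: UDL 22: wL³/(24EI) = 114.6/EI
  span AC: point load 31 at a = 2: Pab(L + a)/(6LEI) = 43.4/EI
  span CE: UDL 33.5: wL³/(24EI) = 478.8/EI
  span CE: point load 127 at a = 3.5: Pab(L + b)/(6LEI) = 388.9/EI
  relative rotation θ_0 = (158 + 867.7)/EI = 1026/EI
A unit hogging moment at C produces rotation L₁/(3EI) + L₂/(3EI) = 4/EI.
Slope continuity at C: θ_0 = M_C·4/EI, so M_C = 1026/4 = 256.4 kN·m (hogging).

M_C = 256.4 kN·m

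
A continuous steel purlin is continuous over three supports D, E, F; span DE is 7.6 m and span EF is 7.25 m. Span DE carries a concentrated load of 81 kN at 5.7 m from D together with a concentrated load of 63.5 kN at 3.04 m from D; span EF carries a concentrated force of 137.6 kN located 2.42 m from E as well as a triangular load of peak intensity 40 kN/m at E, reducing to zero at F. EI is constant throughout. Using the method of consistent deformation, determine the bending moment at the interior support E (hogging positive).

Insert a hinge at E; M_E is the redundant, and each span becomes simply supported.
Rotations at E on the released spans (each span's end-slope, ×1/EI):
  span DE: point load 81 at a = 5.7: Pab(L + a)/(6LEI) = 255.9/EI
  span DE: point load 63.5 at a = 3.04: Pab(L + a)/(6LEI) = 205.4/EI
  span EF: point load 137.6 at a = 2.42: Pab(L + b)/(6LEI) = 446.6/EI
  span EF: triangular load, peak 40: w₀L³/(45EI) = 338.7/EI
  relative rotation θ_0 = (461.3 + 785.4)/EI = 1247/EI
A unit hogging moment at E produces rotation L₁/(3EI) + L₂/(3EI) = 4.95/EI.
Compatibility: M_E·(L₁+L₂)/(3EI) = θ_0, giving M_E = 251.8 kN·m (hogging).

M_E = 251.8 kN·m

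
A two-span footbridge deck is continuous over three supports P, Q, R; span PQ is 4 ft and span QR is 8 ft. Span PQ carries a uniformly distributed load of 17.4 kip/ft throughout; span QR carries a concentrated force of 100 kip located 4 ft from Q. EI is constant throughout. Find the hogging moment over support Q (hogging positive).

Release continuity at Q by inserting a hinge; the redundant is the internal moment M_Q. The primary structure is two simply-supported spans PQ and QR.
Rotations at Q on the released spans (each span's end-slope, ×1/EI):
  span PQ: UDL 17.4: wL³/(24EI) = 46.4/EI
  span QR: point load 100 at a = 4: Pab(L + b)/(6LEI) = 400/EI
  relative rotation θ_0 = (46.4 + 400)/EI = 446.4/EI
A unit hogging moment at Q produces rotation L₁/(3EI) + L₂/(3EI) = 4/EI.
Compatibility: M_Q·(L₁+L₂)/(3EI) = θ_0, giving M_Q = 111.6 kip·ft (hogging).

M_Q = 111.6 kip·ft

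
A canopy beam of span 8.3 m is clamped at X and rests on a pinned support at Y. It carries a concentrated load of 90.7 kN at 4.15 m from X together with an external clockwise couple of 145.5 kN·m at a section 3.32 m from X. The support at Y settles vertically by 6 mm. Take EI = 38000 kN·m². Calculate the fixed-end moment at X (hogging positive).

M_X = 156.9 kN·m

Choose R_Y as the redundant. The primary structure is the cantilever fixed at X.
Downward deflection at the released point Y due to the loads:
  point load 90.7 at a = 4.15: Pa²(3L − a)/(6EI) = 5402/EI
  clockwise couple 145.5 at a = 3.32: M₀a(2L − a)/(2EI) = 3208/EI
  δ_0 = 8610/EI
Tip deflection under a unit load at Y: L³/(3EI) = 190.6/EI.
With EI = 38000 kN·m²: δ_0 = 0.22657 m and δ_{YY} = 0.005016 m/kN.
Compatibility — the beam at Y must follow the support down by 0.006 m: δ_0 − R_Y·δ_{YY} = 0.006, so R_Y = (0.22657 − 0.006)/0.005016 = 43.98 kN.
Moment equilibrium about X: M_X = Σ(load moments about X) − R_Y·L = 521.9 − 43.98×8.3 = 156.9 kN·m.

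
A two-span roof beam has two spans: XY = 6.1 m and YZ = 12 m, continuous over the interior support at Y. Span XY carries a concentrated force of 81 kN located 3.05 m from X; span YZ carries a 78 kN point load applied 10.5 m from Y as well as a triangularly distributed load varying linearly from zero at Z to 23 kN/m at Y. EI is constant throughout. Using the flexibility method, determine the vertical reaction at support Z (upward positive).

R_Z = 96.27 kN

Insert a hinge at Y; M_Y is the redundant, and each span becomes simply supported.
Discontinuity in slope at Y on the released structure — sum the simple-span end rotations:
  span XY: point load 81 at a = 3.05: Pab(L + a)/(6LEI) = 188.4/EI
  span YZ: point load 78 at a = 10.5: Pab(L + b)/(6LEI) = 230.3/EI
  span YZ: triangular load, peak 23: w₀L³/(45EI) = 883.2/EI
  relative rotation θ_0 = (188.4 + 1114)/EI = 1302/EI
A unit hogging moment at Y produces rotation L₁/(3EI) + L₂/(3EI) = 6.033/EI.
Compatibility: M_Y·(L₁+L₂)/(3EI) = θ_0, giving M_Y = 215.8 kN·m (hogging).
Span YZ, ΣM about Z: R_Y^{YZ}·12 = 1221 + 215.8, so R_Y^{YZ} = 119.7 kN and R_Z = 216 − 119.7 = 96.27 kN.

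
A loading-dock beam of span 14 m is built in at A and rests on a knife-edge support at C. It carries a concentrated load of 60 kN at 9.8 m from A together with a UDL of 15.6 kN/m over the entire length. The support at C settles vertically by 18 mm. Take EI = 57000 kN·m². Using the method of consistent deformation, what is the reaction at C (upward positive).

R_C = 114.6 kN

Remove the prop at C; the released (primary) structure is a cantilever built in at A.
Free-end deflection of the primary structure under the applied loading (downward +):
  point load 60 at a = 9.8: Pa²(3L − a)/(6EI) = 30925/EI
  UDL 15.6: wL⁴/(8EI) = 74911/EI
  δ_0 = 105836/EI
Flexibility coefficient — unit upward force at C: δ_{CC} = L³/(3EI) = 914.7/EI.
With EI = 57000 kN·m²: δ_0 = 1.8568 m and δ_{CC} = 0.016047 m/kN.
Compatibility — the beam at C must follow the support down by 0.018 m: δ_0 − R_C·δ_{CC} = 0.018, so R_C = (1.8568 − 0.018)/0.016047 = 114.6 kN.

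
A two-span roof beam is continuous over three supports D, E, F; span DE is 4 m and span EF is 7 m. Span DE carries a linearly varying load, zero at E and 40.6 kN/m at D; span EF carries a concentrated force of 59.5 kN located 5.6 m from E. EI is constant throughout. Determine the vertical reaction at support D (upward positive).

Insert a hinge at E; M_E is the redundant, and each span becomes simply supported.
Rotations at E on the released spans (each span's end-slope, ×1/EI):
  span DE: triangular load, peak 40.6: 7w₀L³/(360EI) = 50.52/EI
  span EF: point load 59.5 at a = 5.6: Pab(L + b)/(6LEI) = 93.3/EI
  relative rotation θ_0 = (50.52 + 93.3)/EI = 143.8/EI
A unit hogging moment at E produces rotation L₁/(3EI) + L₂/(3EI) = 3.667/EI.
Slope continuity at E: θ_0 = M_E·3.667/EI, so M_E = 143.8/3.667 = 39.22 kN·m (hogging).
Span DE, ΣM about D with M_E applied at E: R_E^{DE}·4 = 108.3 + 39.22, so R_E^{DE} = 36.87 kN and R_D = 81.2 − 36.87 = 44.33 kN.

R_D = 44.33 kN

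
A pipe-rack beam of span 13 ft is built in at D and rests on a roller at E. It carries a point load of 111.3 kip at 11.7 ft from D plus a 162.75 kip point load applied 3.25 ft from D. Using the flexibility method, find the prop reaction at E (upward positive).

R_E = 108.6 kip

Take the reaction at E as the redundant and release it; the primary structure is a cantilever fixed at D.
Deflection at E on the released cantilever, summing each load's contribution:
  point load 111.3 at a = 11.7: Pa²(3L − a)/(6EI) = 69323/EI
  point load 162.75 at a = 3.25: Pa²(3L − a)/(6EI) = 10243/EI
  δ_0 = 79566/EI
Flexibility coefficient — unit upward force at E: δ_{EE} = L³/(3EI) = 732.3/EI.
The prop prevents deflection at E: R_E = δ_0/δ_{EE} = 79566/732.3 = 108.6 kip.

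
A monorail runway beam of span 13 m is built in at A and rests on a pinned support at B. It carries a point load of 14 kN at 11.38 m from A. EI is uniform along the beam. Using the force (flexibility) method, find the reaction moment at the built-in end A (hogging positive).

Choose R_B as the redundant. The primary structure is the cantilever fixed at A.
Free-end deflection of the primary structure under the applied loading (downward +):
  point load 14 at a = 11.38: Pa²(3L − a)/(6EI) = 8346/EI
Flexibility coefficient — unit upward force at B: δ_{BB} = L³/(3EI) = 732.3/EI.
The prop prevents deflection at B: R_B = δ_0/δ_{BB} = 8346/732.3 = 11.4 kN.
Moment equilibrium about A: M_A = Σ(load moments about A) − R_B·L = 159.3 − 11.4×13 = 11.16 kN·m.

M_A = 11.16 kN·m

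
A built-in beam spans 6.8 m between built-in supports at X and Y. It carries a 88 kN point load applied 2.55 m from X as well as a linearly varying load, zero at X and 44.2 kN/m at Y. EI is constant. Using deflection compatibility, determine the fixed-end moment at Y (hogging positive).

Release both end moments; the primary structure is a simply-supported span XY with redundants M_X and M_Y.
On the primary (simply-supported) span, the end slopes from the loading are:
  at X: point load 88 at a = 2.55: Pab(L + b)/(6LEI) = 258.3/EI
  at Y: point load 88 at a = 2.55: Pab(L + a)/(6LEI) = 218.6/EI
  at X: triangular load, peak 44.2: 7w₀L³/(360EI) = 270.2/EI
  at Y: triangular load, peak 44.2: w₀L³/(45EI) = 308.8/EI
  θ_X0 = 528.5/EI,  θ_Y0 = 527.4/EI
Flexibility coefficients: a unit moment at one end gives L/(3EI) there and L/(6EI) at the far end, so f₁₁ = f₂₂ = 2.267/EI and f₁₂ = f₂₁ = 1.133/EI.
Compatibility — zero rotation at each built-in end:
  2.267 M_X + 1.133 M_Y = 528.5
  1.133 M_X + 2.267 M_Y = 527.4
Solving the pair gives M_X = 155.8 kN·m and M_Y = 154.8 kN·m (hogging).

M_Y = 154.8 kN·m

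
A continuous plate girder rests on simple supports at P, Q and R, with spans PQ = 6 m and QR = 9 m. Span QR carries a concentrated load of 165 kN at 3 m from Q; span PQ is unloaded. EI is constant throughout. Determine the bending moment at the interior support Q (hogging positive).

Take M_Q as the redundant. Released structure: two simple spans PQ and QR with a hinge at Q.
Discontinuity in slope at Q on the released structure — sum the simple-span end rotations:
  span QR: point load 165 at a = 3: Pab(L + b)/(6LEI) = 825/EI
  relative rotation θ_0 = (0 + 825)/EI = 825/EI
A unit hogging moment at Q produces rotation L₁/(3EI) + L₂/(3EI) = 5/EI.
Compatibility: M_Q·(L₁+L₂)/(3EI) = θ_0, giving M_Q = 165 kN·m (hogging).

M_Q = 165 kN·m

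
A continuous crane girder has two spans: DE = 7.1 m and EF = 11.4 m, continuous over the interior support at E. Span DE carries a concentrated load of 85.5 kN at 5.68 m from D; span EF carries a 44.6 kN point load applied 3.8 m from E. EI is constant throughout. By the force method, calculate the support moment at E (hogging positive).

Take M_E as the redundant. Released structure: two simple spans DE and EF with a hinge at E.
End slopes at the hinge E, treating each span as simply supported:
  span DE: point load 85.5 at a = 5.68: Pab(L + a)/(6LEI) = 206.9/EI
  span EF: point load 44.6 at a = 3.8: Pab(L + b)/(6LEI) = 357.8/EI
  relative rotation θ_0 = (206.9 + 357.8)/EI = 564.7/EI
A unit hogging moment at E produces rotation L₁/(3EI) + L₂/(3EI) = 6.167/EI.
Compatibility: M_E·(L₁+L₂)/(3EI) = θ_0, giving M_E = 91.57 kN·m (hogging).

M_E = 91.57 kN·m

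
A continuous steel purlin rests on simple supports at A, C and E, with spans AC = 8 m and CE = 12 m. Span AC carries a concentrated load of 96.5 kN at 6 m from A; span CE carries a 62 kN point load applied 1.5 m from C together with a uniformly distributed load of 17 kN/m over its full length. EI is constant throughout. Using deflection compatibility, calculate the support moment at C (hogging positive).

M_C = 280 kN·m

Release continuity at C by inserting a hinge; the redundant is the internal moment M_C. The primary structure is two simply-supported spans AC and CE.
End slopes at the hinge C, treating each span as simply supported:
  span AC: point load 96.5 at a = 6: Pab(L + a)/(6LEI) = 337.8/EI
  span CE: point load 62 at a = 1.5: Pab(L + b)/(6LEI) = 305.2/EI
  span CE: UDL 17: wL³/(24EI) = 1224/EI
  relative rotation θ_0 = (337.8 + 1529)/EI = 1867/EI
A unit hogging moment at C produces rotation L₁/(3EI) + L₂/(3EI) = 6.667/EI.
Slope continuity at C: θ_0 = M_C·6.667/EI, so M_C = 1867/6.667 = 280 kN·m (hogging).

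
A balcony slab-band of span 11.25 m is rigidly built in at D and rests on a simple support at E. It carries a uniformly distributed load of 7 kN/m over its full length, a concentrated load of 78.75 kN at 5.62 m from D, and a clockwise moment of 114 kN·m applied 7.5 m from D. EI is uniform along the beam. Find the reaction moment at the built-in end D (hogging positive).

Take the reaction at E as the redundant and release it; the primary structure is a cantilever fixed at D.
Downward deflection at the released point E due to the loads:
  UDL 7: wL⁴/(8EI) = 14016/EI
  point load 78.75 at a = 5.62: Pa²(3L − a)/(6EI) = 11661/EI
  clockwise couple 114 at a = 7.5: M₀a(2L − a)/(2EI) = 6412/EI
  δ_0 = 32089/EI
Flexibility coefficient — unit upward force at E: δ_{EE} = L³/(3EI) = 474.6/EI.
The prop prevents deflection at E: R_E = δ_0/δ_{EE} = 32089/474.6 = 67.61 kN.
Moment equilibrium about D: M_D = Σ(load moments about D) − R_E·L = 999.5 − 67.61×11.25 = 238.9 kN·m.

M_D = 238.9 kN·m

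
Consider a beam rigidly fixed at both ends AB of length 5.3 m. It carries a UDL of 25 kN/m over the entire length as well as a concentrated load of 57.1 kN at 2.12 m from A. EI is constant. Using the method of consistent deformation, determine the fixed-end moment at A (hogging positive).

M_A = 102.1 kN·m

Release both end moments; the primary structure is a simply-supported span AB with redundants M_A and M_B.
Simple-span end rotations at A and B under the given loads:
  at A: UDL 25: wL³/(24EI) = 155.1/EI
  at B: UDL 25: wL³/(24EI) = 155.1/EI
  at A: point load 57.1 at a = 2.12: Pab(L + b)/(6LEI) = 102.7/EI
  at B: point load 57.1 at a = 2.12: Pab(L + a)/(6LEI) = 89.82/EI
  θ_A0 = 257.7/EI,  θ_B0 = 244.9/EI
Flexibility coefficients: a unit moment at one end gives L/(3EI) there and L/(6EI) at the far end, so f₁₁ = f₂₂ = 1.767/EI and f₁₂ = f₂₁ = 0.8833/EI.
Compatibility — zero rotation at each built-in end:
  1.767 M_A + 0.8833 M_B = 257.7
  0.8833 M_A + 1.767 M_B = 244.9
Solving the pair gives M_A = 102.1 kN·m and M_B = 87.57 kN·m (hogging).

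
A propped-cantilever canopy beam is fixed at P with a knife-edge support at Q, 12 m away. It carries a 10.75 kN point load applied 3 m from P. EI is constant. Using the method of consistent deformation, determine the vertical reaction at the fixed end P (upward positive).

Choose R_Q as the redundant. The primary structure is the cantilever fixed at P.
Primary-structure tip deflection at Q by superposition:
  point load 10.75 at a = 3: Pa²(3L − a)/(6EI) = 532.1/EI
Flexibility coefficient — unit upward force at Q: δ_{QQ} = L³/(3EI) = 576/EI.
The prop prevents deflection at Q: R_Q = δ_0/δ_{QQ} = 532.1/576 = 0.9238 kN.
Vertical equilibrium: R_P = ΣP − R_Q = 10.75 − 0.9238 = 9.826 kN.

R_P = 9.826 kN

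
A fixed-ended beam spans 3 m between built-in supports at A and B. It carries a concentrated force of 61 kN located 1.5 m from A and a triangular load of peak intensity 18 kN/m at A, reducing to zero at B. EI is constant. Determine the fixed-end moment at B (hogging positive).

M_B = 28.27 kN·m

Take the two fixed-end moments M_A, M_B as redundants; the released structure is the simple span AB.
Simple-span end rotations at A and B under the given loads:
  at A: point load 61 at a = 1.5: Pab(L + b)/(6LEI) = 34.31/EI
  at B: point load 61 at a = 1.5: Pab(L + a)/(6LEI) = 34.31/EI
  at A: triangular load, peak 18: w₀L³/(45EI) = 10.8/EI
  at B: triangular load, peak 18: 7w₀L³/(360EI) = 9.45/EI
  θ_A0 = 45.11/EI,  θ_B0 = 43.76/EI
Flexibility coefficients: a unit moment at one end gives L/(3EI) there and L/(6EI) at the far end, so f₁₁ = f₂₂ = 1/EI and f₁₂ = f₂₁ = 0.5/EI.
Compatibility — zero rotation at each built-in end:
  1 M_A + 0.5 M_B = 45.11
  0.5 M_A + 1 M_B = 43.76
Solving the pair gives M_A = 30.98 kN·m and M_B = 28.27 kN·m (hogging).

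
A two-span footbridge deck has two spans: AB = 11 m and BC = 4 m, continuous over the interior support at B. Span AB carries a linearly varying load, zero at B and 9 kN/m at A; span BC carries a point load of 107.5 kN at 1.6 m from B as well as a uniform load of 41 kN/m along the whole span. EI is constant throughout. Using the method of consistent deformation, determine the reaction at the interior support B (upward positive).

R_B = 193.8 kN

Take M_B as the redundant. Released structure: two simple spans AB and BC with a hinge at B.
Rotations at B on the released spans (each span's end-slope, ×1/EI):
  span AB: triangular load, peak 9: 7w₀L³/(360EI) = 232.9/EI
  span BC: point load 107.5 at a = 1.6: Pab(L + b)/(6LEI) = 110.1/EI
  span BC: UDL 41: wL³/(24EI) = 109.3/EI
  relative rotation θ_0 = (232.9 + 219.4)/EI = 452.3/EI
A unit hogging moment at B produces rotation L₁/(3EI) + L₂/(3EI) = 5/EI.
Compatibility: M_B·(L₁+L₂)/(3EI) = θ_0, giving M_B = 90.47 kN·m (hogging).
Span AB, ΣM about A with M_B applied at B: R_B^{AB}·11 = 181.5 + 90.47, so R_B^{AB} = 24.72 kN and R_A = 49.5 − 24.72 = 24.78 kN.
Span BC, ΣM about C: R_B^{BC}·4 = 586 + 90.47, so R_B^{BC} = 169.1 kN and R_C = 271.5 − 169.1 = 102.4 kN.
R_B = 24.72 + 169.1 = 193.8 kN.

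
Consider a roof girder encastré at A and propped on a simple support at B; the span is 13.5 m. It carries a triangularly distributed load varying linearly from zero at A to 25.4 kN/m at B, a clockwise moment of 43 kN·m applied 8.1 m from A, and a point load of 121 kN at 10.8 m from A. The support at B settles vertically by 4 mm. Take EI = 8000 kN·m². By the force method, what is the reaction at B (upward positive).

Remove the prop at B; the released (primary) structure is a cantilever built in at A.
Primary-structure tip deflection at B by superposition:
  triangular load, peak 25.4 at the free end: 11w₀L⁴/(120EI) = 77336/EI
  clockwise couple 43 at a = 8.1: M₀a(2L − a)/(2EI) = 3291/EI
  point load 121 at a = 10.8: Pa²(3L − a)/(6EI) = 69862/EI
  δ_0 = 150489/EI
Flexibility coefficient — unit upward force at B: δ_{BB} = L³/(3EI) = 820.1/EI.
With EI = 8000 kN·m²: δ_0 = 18.811 m and δ_{BB} = 0.10252 m/kN.
Compatibility — the beam at B must follow the support down by 0.004 m: δ_0 − R_B·δ_{BB} = 0.004, so R_B = (18.811 − 0.004)/0.10252 = 183.5 kN.

R_B = 183.5 kN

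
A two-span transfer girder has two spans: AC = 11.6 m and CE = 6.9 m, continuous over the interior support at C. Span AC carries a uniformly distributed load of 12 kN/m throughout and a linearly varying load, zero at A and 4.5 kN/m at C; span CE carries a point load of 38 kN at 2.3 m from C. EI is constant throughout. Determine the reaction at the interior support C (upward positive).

R_C = 151.6 kN

Release continuity at C by inserting a hinge; the redundant is the internal moment M_C. The primary structure is two simply-supported spans AC and CE.
Discontinuity in slope at C on the released structure — sum the simple-span end rotations:
  span AC: UDL 12: wL³/(24EI) = 780.4/EI
  span AC: triangular load, peak 4.5: w₀L³/(45EI) = 156.1/EI
  span CE: point load 38 at a = 2.3: Pab(L + b)/(6LEI) = 111.7/EI
  relative rotation θ_0 = (936.5 + 111.7)/EI = 1048/EI
A unit hogging moment at C produces rotation L₁/(3EI) + L₂/(3EI) = 6.167/EI.
Slope continuity at C: θ_0 = M_C·6.167/EI, so M_C = 1048/6.167 = 170 kN·m (hogging).
Span AC, ΣM about A with M_C applied at C: R_C^{AC}·11.6 = 1009 + 170, so R_C^{AC} = 101.7 kN and R_A = 165.3 − 101.7 = 63.65 kN.
Span CE, ΣM about E: R_C^{CE}·6.9 = 174.8 + 170, so R_C^{CE} = 49.97 kN and R_E = 38 − 49.97 = -11.97 kN.
R_C = 101.7 + 49.97 = 151.6 kN.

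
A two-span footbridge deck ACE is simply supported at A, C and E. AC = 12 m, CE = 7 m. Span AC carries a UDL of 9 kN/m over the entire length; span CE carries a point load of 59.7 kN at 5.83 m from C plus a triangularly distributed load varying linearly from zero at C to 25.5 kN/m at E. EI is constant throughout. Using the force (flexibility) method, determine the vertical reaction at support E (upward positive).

Take M_C as the redundant. Released structure: two simple spans AC and CE with a hinge at C.
Rotations at C on the released spans (each span's end-slope, ×1/EI):
  span AC: UDL 9: wL³/(24EI) = 648/EI
  span CE: point load 59.7 at a = 5.83: Pab(L + b)/(6LEI) = 79.21/EI
  span CE: triangular load, peak 25.5: 7w₀L³/(360EI) = 170.1/EI
  relative rotation θ_0 = (648 + 249.3)/EI = 897.3/EI
A unit hogging moment at C produces rotation L₁/(3EI) + L₂/(3EI) = 6.333/EI.
Compatibility: M_C·(L₁+L₂)/(3EI) = θ_0, giving M_C = 141.7 kN·m (hogging).
Span CE, ΣM about E: R_C^{CE}·7 = 278.1 + 141.7, so R_C^{CE} = 59.97 kN and R_E = 148.9 − 59.97 = 88.98 kN.

R_E = 88.98 kN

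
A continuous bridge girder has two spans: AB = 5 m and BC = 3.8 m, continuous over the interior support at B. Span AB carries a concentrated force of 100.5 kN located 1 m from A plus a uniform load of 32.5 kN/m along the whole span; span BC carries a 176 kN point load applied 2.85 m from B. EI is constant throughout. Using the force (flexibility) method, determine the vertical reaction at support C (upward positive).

Release continuity at B by inserting a hinge; the redundant is the internal moment M_B. The primary structure is two simply-supported spans AB and BC.
Discontinuity in slope at B on the released structure — sum the simple-span end rotations:
  span AB: point load 100.5 at a = 1: Pab(L + a)/(6LEI) = 80.4/EI
  span AB: UDL 32.5: wL³/(24EI) = 169.3/EI
  span BC: point load 176 at a = 2.85: Pab(L + b)/(6LEI) = 99.28/EI
  relative rotation θ_0 = (249.7 + 99.28)/EI = 348.9/EI
A unit hogging moment at B produces rotation L₁/(3EI) + L₂/(3EI) = 2.933/EI.
Compatibility: M_B·(L₁+L₂)/(3EI) = θ_0, giving M_B = 119 kN·m (hogging).
Span BC, ΣM about C: R_B^{BC}·3.8 = 167.2 + 119, so R_B^{BC} = 75.3 kN and R_C = 176 − 75.3 = 100.7 kN.

R_C = 100.7 kN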